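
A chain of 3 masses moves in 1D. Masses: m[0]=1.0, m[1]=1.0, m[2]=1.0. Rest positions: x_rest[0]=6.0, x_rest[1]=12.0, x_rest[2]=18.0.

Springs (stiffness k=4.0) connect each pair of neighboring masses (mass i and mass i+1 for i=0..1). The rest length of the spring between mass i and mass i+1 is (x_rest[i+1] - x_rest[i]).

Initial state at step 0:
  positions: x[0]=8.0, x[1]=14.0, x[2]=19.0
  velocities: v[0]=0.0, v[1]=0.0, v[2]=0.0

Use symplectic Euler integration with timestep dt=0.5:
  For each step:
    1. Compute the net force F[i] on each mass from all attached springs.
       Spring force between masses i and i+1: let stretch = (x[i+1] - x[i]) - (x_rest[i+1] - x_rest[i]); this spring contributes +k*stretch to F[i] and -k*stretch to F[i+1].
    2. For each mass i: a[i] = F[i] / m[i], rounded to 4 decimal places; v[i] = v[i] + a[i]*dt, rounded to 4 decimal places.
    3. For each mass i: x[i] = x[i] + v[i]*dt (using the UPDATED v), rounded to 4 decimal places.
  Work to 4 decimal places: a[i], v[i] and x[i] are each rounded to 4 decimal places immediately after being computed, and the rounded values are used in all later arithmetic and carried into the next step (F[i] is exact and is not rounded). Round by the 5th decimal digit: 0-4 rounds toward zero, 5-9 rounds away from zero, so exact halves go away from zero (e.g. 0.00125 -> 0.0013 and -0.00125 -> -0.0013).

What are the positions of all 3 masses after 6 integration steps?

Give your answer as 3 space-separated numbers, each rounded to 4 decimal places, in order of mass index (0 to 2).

Step 0: x=[8.0000 14.0000 19.0000] v=[0.0000 0.0000 0.0000]
Step 1: x=[8.0000 13.0000 20.0000] v=[0.0000 -2.0000 2.0000]
Step 2: x=[7.0000 14.0000 20.0000] v=[-2.0000 2.0000 0.0000]
Step 3: x=[7.0000 14.0000 20.0000] v=[0.0000 0.0000 0.0000]
Step 4: x=[8.0000 13.0000 20.0000] v=[2.0000 -2.0000 0.0000]
Step 5: x=[8.0000 14.0000 19.0000] v=[0.0000 2.0000 -2.0000]
Step 6: x=[8.0000 14.0000 19.0000] v=[0.0000 0.0000 0.0000]

Answer: 8.0000 14.0000 19.0000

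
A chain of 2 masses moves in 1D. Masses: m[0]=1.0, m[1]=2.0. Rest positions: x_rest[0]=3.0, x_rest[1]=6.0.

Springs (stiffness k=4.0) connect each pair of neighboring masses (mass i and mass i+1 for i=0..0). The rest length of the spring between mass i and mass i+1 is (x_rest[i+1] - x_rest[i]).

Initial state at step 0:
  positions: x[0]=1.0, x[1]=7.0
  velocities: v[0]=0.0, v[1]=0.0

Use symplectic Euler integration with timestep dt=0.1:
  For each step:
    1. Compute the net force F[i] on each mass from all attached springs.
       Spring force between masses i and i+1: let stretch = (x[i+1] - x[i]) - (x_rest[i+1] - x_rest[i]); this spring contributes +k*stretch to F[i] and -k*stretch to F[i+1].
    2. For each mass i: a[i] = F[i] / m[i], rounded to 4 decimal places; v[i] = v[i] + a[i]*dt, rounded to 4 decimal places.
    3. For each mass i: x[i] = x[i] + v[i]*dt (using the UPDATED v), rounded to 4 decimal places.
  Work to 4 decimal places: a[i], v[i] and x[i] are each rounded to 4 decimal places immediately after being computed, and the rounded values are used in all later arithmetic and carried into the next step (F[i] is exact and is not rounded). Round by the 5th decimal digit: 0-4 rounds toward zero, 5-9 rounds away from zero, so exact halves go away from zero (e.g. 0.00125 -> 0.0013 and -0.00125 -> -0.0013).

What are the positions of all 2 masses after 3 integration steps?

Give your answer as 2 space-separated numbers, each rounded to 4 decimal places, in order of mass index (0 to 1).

Step 0: x=[1.0000 7.0000] v=[0.0000 0.0000]
Step 1: x=[1.1200 6.9400] v=[1.2000 -0.6000]
Step 2: x=[1.3528 6.8236] v=[2.3280 -1.1640]
Step 3: x=[1.6844 6.6578] v=[3.3163 -1.6582]

Answer: 1.6844 6.6578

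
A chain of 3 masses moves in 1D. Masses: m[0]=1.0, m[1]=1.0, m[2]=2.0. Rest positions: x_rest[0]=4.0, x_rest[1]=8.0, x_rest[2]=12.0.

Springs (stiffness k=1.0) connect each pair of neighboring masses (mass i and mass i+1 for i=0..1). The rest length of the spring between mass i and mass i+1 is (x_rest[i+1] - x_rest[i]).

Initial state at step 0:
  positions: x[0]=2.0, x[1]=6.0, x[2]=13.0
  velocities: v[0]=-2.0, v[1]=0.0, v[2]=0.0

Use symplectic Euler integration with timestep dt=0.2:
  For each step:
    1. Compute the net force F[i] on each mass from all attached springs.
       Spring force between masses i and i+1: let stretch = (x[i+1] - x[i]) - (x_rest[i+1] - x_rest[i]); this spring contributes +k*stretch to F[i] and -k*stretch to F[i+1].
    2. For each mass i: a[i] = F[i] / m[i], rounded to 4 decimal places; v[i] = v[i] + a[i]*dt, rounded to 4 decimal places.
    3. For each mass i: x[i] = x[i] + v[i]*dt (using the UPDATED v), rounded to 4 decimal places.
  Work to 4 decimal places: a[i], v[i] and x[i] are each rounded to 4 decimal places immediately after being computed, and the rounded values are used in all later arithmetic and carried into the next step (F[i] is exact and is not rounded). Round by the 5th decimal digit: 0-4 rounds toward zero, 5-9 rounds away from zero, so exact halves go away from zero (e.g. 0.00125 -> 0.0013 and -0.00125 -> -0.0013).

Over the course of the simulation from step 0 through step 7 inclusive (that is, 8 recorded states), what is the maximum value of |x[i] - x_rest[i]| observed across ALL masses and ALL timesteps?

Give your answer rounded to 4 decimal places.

Answer: 3.6242

Derivation:
Step 0: x=[2.0000 6.0000 13.0000] v=[-2.0000 0.0000 0.0000]
Step 1: x=[1.6000 6.1200 12.9400] v=[-2.0000 0.6000 -0.3000]
Step 2: x=[1.2208 6.3320 12.8236] v=[-1.8960 1.0600 -0.5820]
Step 3: x=[0.8860 6.5992 12.6574] v=[-1.6738 1.3361 -0.8312]
Step 4: x=[0.6198 6.8802 12.4500] v=[-1.3312 1.4051 -1.0370]
Step 5: x=[0.4440 7.1336 12.2112] v=[-0.8791 1.2670 -1.1940]
Step 6: x=[0.3758 7.3225 11.9508] v=[-0.3412 0.9446 -1.3018]
Step 7: x=[0.4254 7.4187 11.6779] v=[0.2481 0.4809 -1.3646]
Max displacement = 3.6242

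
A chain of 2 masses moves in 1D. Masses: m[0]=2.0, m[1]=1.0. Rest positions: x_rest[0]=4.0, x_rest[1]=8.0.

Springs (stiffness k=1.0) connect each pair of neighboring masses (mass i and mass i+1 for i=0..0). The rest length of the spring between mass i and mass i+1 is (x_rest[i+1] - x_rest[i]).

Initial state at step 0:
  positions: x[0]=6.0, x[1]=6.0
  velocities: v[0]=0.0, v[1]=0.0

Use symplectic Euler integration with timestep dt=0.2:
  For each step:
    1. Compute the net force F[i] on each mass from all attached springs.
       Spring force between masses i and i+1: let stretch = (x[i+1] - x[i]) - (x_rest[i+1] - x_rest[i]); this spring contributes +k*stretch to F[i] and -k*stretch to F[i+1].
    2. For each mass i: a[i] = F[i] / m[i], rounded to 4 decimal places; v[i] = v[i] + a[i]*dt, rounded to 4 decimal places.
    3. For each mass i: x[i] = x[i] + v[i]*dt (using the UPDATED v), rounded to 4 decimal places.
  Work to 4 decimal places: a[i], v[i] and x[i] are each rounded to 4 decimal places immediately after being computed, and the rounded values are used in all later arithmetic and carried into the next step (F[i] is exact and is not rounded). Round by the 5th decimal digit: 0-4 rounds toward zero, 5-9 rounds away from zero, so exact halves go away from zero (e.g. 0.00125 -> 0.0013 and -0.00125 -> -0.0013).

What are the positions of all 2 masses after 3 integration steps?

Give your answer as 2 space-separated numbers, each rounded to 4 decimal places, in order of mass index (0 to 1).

Step 0: x=[6.0000 6.0000] v=[0.0000 0.0000]
Step 1: x=[5.9200 6.1600] v=[-0.4000 0.8000]
Step 2: x=[5.7648 6.4704] v=[-0.7760 1.5520]
Step 3: x=[5.5437 6.9126] v=[-1.1054 2.2109]

Answer: 5.5437 6.9126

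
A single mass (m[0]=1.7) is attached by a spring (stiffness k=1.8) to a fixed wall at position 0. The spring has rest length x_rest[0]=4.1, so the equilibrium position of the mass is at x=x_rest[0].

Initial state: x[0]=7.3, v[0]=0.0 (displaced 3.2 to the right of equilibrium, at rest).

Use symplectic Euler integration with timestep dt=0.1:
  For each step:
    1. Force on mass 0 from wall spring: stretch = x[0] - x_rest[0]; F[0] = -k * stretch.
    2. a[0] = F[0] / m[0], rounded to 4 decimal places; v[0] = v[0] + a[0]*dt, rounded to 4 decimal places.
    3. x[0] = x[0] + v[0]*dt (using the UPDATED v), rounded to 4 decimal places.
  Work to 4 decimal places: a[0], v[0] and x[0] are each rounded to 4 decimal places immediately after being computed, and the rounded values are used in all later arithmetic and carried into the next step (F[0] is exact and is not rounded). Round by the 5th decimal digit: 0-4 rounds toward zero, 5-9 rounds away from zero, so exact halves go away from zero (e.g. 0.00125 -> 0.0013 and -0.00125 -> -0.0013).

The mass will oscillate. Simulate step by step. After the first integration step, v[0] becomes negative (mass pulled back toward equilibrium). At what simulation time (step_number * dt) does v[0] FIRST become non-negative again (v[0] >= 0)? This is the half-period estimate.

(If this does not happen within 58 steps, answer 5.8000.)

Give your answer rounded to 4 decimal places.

Answer: 3.1000

Derivation:
Step 0: x=[7.3000] v=[0.0000]
Step 1: x=[7.2661] v=[-0.3388]
Step 2: x=[7.1987] v=[-0.6740]
Step 3: x=[7.0985] v=[-1.0021]
Step 4: x=[6.9665] v=[-1.3196]
Step 5: x=[6.8042] v=[-1.6231]
Step 6: x=[6.6133] v=[-1.9094]
Step 7: x=[6.3958] v=[-2.1755]
Step 8: x=[6.1539] v=[-2.4186]
Step 9: x=[5.8903] v=[-2.6361]
Step 10: x=[5.6077] v=[-2.8257]
Step 11: x=[5.3092] v=[-2.9853]
Step 12: x=[4.9979] v=[-3.1133]
Step 13: x=[4.6771] v=[-3.2084]
Step 14: x=[4.3502] v=[-3.2695]
Step 15: x=[4.0206] v=[-3.2960]
Step 16: x=[3.6918] v=[-3.2876]
Step 17: x=[3.3674] v=[-3.2444]
Step 18: x=[3.0507] v=[-3.1668]
Step 19: x=[2.7451] v=[-3.0557]
Step 20: x=[2.4539] v=[-2.9122]
Step 21: x=[2.1801] v=[-2.7379]
Step 22: x=[1.9266] v=[-2.5346]
Step 23: x=[1.6962] v=[-2.3045]
Step 24: x=[1.4912] v=[-2.0500]
Step 25: x=[1.3138] v=[-1.7738]
Step 26: x=[1.1659] v=[-1.4788]
Step 27: x=[1.0491] v=[-1.1681]
Step 28: x=[0.9646] v=[-0.8451]
Step 29: x=[0.9133] v=[-0.5131]
Step 30: x=[0.8957] v=[-0.1757]
Step 31: x=[0.9121] v=[0.1636]
First v>=0 after going negative at step 31, time=3.1000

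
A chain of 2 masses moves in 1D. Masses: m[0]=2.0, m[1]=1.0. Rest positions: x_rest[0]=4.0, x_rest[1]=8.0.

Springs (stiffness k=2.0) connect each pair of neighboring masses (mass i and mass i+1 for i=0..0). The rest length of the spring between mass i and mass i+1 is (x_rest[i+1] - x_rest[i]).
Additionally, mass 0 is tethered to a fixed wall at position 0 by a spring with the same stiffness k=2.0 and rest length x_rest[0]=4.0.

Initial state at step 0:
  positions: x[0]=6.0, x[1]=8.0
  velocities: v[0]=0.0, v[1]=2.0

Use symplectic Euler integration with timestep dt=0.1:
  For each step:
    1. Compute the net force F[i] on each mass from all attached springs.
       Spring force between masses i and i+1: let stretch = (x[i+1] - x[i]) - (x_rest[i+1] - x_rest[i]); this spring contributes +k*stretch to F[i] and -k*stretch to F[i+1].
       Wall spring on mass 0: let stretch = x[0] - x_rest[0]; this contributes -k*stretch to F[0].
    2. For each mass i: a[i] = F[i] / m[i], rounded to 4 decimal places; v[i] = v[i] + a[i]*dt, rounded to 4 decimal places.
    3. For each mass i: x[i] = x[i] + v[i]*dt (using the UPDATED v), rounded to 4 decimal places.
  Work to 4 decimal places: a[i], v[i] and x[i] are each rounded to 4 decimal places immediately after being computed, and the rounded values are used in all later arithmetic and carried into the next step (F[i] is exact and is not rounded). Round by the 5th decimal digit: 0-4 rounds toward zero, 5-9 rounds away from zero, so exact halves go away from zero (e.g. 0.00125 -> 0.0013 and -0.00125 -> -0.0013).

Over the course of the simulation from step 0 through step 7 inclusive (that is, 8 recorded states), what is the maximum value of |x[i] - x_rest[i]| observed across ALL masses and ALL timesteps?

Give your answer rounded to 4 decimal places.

Answer: 2.1205

Derivation:
Step 0: x=[6.0000 8.0000] v=[0.0000 2.0000]
Step 1: x=[5.9600 8.2400] v=[-0.4000 2.4000]
Step 2: x=[5.8832 8.5144] v=[-0.7680 2.7440]
Step 3: x=[5.7739 8.8162] v=[-1.0932 3.0178]
Step 4: x=[5.6373 9.1371] v=[-1.3664 3.2093]
Step 5: x=[5.4793 9.4680] v=[-1.5802 3.3093]
Step 6: x=[5.3064 9.7992] v=[-1.7293 3.3116]
Step 7: x=[5.1253 10.1205] v=[-1.8107 3.2130]
Max displacement = 2.1205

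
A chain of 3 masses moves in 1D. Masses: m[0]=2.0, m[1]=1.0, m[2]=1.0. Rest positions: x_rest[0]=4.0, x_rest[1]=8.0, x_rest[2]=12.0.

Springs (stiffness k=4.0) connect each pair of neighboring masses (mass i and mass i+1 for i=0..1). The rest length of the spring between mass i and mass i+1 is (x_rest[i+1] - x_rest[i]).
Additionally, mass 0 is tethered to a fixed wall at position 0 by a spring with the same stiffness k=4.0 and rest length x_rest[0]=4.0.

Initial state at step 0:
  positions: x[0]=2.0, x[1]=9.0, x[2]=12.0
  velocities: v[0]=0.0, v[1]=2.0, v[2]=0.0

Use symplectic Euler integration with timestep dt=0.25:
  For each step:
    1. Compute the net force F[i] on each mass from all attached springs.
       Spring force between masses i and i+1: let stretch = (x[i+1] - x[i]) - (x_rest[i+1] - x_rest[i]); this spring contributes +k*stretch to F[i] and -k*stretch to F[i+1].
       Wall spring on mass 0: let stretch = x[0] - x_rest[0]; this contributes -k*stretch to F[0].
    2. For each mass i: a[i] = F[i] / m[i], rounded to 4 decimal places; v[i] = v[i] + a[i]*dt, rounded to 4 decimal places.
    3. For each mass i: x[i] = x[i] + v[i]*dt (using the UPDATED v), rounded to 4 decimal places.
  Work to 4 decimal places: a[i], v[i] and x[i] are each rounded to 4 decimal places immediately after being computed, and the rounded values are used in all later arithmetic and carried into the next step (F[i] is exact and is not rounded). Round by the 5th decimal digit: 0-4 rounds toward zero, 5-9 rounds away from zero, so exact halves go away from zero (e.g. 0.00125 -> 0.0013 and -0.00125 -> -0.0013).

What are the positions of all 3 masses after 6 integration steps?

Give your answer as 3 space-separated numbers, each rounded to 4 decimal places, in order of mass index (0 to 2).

Answer: 5.5007 9.4904 10.9124

Derivation:
Step 0: x=[2.0000 9.0000 12.0000] v=[0.0000 2.0000 0.0000]
Step 1: x=[2.6250 8.5000 12.2500] v=[2.5000 -2.0000 1.0000]
Step 2: x=[3.6563 7.4688 12.5625] v=[4.1250 -4.1250 1.2500]
Step 3: x=[4.7071 6.7579 12.6016] v=[4.2031 -2.8438 0.1563]
Step 4: x=[5.4259 6.9952 12.1798] v=[2.8750 0.9491 -1.6874]
Step 5: x=[5.6626 8.1363 11.4618] v=[0.9467 4.5644 -2.8720]
Step 6: x=[5.5007 9.4904 10.9124] v=[-0.6478 5.4162 -2.1975]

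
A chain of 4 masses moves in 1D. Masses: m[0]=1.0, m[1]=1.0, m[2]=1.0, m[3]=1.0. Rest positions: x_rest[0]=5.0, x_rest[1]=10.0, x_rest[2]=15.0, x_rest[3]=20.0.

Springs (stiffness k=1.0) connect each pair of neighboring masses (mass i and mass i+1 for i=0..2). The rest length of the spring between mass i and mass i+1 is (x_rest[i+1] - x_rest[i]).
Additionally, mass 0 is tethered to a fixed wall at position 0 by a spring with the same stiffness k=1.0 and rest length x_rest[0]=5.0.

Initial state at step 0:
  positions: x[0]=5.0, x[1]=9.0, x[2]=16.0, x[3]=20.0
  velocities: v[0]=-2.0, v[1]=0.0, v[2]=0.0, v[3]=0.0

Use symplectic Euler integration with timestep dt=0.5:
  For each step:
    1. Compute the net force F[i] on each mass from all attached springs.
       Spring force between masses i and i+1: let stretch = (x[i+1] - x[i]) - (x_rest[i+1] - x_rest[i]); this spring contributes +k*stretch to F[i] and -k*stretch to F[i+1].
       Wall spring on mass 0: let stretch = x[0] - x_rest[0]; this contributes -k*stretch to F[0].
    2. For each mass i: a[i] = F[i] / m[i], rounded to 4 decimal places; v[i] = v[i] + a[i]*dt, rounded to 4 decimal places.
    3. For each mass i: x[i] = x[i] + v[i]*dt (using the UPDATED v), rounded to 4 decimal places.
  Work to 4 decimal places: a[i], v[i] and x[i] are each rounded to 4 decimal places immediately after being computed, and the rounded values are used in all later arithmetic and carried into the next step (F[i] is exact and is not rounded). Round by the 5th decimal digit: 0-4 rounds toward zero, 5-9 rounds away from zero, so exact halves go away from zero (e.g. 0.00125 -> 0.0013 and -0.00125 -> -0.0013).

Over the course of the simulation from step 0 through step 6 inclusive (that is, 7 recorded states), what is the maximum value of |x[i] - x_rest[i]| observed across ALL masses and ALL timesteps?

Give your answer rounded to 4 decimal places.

Answer: 1.9375

Derivation:
Step 0: x=[5.0000 9.0000 16.0000 20.0000] v=[-2.0000 0.0000 0.0000 0.0000]
Step 1: x=[3.7500 9.7500 15.2500 20.2500] v=[-2.5000 1.5000 -1.5000 0.5000]
Step 2: x=[3.0625 10.3750 14.3750 20.5000] v=[-1.3750 1.2500 -1.7500 0.5000]
Step 3: x=[3.4375 10.1719 14.0313 20.4688] v=[0.7500 -0.4063 -0.6875 -0.0625]
Step 4: x=[4.6368 9.2500 14.3321 20.0782] v=[2.3985 -1.8438 0.6016 -0.7813]
Step 5: x=[5.8302 8.4453 14.7989 19.5010] v=[2.3867 -1.6094 0.9336 -1.1544]
Step 6: x=[6.2198 8.5753 14.8529 18.9983] v=[0.7792 0.2599 0.1079 -1.0055]
Max displacement = 1.9375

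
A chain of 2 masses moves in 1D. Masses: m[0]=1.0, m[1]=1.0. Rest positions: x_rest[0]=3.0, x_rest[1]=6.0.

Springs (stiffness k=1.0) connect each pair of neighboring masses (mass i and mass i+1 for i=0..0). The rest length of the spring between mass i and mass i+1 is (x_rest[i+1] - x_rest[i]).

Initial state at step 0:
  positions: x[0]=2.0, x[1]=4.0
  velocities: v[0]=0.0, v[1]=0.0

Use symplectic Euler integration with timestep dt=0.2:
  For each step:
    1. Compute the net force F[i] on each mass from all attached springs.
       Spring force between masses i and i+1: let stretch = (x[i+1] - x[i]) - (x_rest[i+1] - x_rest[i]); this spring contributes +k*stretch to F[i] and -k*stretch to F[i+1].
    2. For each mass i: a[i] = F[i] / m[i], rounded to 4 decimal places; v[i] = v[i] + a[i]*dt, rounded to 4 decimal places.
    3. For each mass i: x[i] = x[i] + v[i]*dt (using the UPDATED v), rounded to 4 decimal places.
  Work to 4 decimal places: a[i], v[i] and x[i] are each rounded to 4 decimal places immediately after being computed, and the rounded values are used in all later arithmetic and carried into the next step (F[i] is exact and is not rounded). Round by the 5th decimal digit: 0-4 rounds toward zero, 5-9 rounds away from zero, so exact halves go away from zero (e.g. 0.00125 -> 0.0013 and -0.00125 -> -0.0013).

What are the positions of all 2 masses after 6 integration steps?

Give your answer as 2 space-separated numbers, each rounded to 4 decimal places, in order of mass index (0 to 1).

Answer: 1.3634 4.6366

Derivation:
Step 0: x=[2.0000 4.0000] v=[0.0000 0.0000]
Step 1: x=[1.9600 4.0400] v=[-0.2000 0.2000]
Step 2: x=[1.8832 4.1168] v=[-0.3840 0.3840]
Step 3: x=[1.7757 4.2243] v=[-0.5373 0.5373]
Step 4: x=[1.6462 4.3538] v=[-0.6476 0.6476]
Step 5: x=[1.5050 4.4950] v=[-0.7061 0.7061]
Step 6: x=[1.3634 4.6366] v=[-0.7081 0.7081]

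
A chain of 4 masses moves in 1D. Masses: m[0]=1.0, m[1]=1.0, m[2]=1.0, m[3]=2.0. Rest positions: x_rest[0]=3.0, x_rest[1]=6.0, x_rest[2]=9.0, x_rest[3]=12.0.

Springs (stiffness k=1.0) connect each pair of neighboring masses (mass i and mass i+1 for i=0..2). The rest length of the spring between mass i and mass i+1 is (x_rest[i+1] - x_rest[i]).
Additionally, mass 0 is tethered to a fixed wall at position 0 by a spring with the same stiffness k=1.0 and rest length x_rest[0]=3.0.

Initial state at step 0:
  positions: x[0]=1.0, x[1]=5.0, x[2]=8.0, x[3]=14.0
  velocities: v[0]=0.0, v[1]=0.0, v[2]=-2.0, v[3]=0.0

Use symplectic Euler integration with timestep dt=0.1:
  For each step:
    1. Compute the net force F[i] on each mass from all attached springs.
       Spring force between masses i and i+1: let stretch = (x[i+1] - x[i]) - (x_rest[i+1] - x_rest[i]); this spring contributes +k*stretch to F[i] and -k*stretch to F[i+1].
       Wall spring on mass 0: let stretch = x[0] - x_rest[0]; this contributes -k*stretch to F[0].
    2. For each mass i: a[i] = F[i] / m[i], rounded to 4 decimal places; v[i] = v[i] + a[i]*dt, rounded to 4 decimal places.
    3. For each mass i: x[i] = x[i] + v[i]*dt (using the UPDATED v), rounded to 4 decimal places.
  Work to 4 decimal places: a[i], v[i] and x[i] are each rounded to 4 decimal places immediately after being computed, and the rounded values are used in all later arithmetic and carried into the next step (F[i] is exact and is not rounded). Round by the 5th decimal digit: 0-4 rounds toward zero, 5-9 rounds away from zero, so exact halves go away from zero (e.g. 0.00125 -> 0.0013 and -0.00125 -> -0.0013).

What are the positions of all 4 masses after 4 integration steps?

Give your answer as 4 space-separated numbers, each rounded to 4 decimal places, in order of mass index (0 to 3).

Step 0: x=[1.0000 5.0000 8.0000 14.0000] v=[0.0000 0.0000 -2.0000 0.0000]
Step 1: x=[1.0300 4.9900 7.8300 13.9850] v=[0.3000 -0.1000 -1.7000 -0.1500]
Step 2: x=[1.0893 4.9688 7.6932 13.9542] v=[0.5930 -0.2120 -1.3685 -0.3078]
Step 3: x=[1.1765 4.9361 7.5917 13.9071] v=[0.8720 -0.3275 -1.0148 -0.4709]
Step 4: x=[1.2895 4.8923 7.5268 13.8434] v=[1.1303 -0.4379 -0.6488 -0.6367]

Answer: 1.2895 4.8923 7.5268 13.8434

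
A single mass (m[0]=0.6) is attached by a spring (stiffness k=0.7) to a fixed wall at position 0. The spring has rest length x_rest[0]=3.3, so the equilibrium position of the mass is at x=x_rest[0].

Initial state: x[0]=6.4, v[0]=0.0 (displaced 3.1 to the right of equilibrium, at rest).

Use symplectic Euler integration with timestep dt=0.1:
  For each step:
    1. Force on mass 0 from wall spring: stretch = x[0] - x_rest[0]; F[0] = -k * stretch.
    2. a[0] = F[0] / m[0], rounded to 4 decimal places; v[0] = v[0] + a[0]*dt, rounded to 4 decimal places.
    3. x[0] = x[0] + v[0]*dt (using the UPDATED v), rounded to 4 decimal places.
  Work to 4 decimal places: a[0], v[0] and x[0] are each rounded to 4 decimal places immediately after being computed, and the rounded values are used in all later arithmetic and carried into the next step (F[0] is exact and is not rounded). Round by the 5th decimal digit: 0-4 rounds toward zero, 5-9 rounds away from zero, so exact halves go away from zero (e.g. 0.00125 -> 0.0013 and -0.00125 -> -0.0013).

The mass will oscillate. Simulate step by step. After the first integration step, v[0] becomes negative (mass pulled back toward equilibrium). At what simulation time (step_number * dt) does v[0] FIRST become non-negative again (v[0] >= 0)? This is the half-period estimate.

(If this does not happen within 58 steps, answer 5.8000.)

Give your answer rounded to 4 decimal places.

Answer: 3.0000

Derivation:
Step 0: x=[6.4000] v=[0.0000]
Step 1: x=[6.3638] v=[-0.3617]
Step 2: x=[6.2919] v=[-0.7191]
Step 3: x=[6.1851] v=[-1.0682]
Step 4: x=[6.0446] v=[-1.4048]
Step 5: x=[5.8721] v=[-1.7250]
Step 6: x=[5.6696] v=[-2.0251]
Step 7: x=[5.4394] v=[-2.3016]
Step 8: x=[5.1843] v=[-2.5512]
Step 9: x=[4.9072] v=[-2.7710]
Step 10: x=[4.6114] v=[-2.9585]
Step 11: x=[4.3003] v=[-3.1115]
Step 12: x=[3.9775] v=[-3.2282]
Step 13: x=[3.6468] v=[-3.3072]
Step 14: x=[3.3120] v=[-3.3477]
Step 15: x=[2.9771] v=[-3.3491]
Step 16: x=[2.6460] v=[-3.3114]
Step 17: x=[2.3225] v=[-3.2351]
Step 18: x=[2.0104] v=[-3.1211]
Step 19: x=[1.7133] v=[-2.9707]
Step 20: x=[1.4347] v=[-2.7856]
Step 21: x=[1.1779] v=[-2.5680]
Step 22: x=[0.9459] v=[-2.3204]
Step 23: x=[0.7413] v=[-2.0458]
Step 24: x=[0.5666] v=[-1.7473]
Step 25: x=[0.4238] v=[-1.4284]
Step 26: x=[0.3145] v=[-1.0928]
Step 27: x=[0.2401] v=[-0.7445]
Step 28: x=[0.2014] v=[-0.3875]
Step 29: x=[0.1988] v=[-0.0260]
Step 30: x=[0.2324] v=[0.3358]
First v>=0 after going negative at step 30, time=3.0000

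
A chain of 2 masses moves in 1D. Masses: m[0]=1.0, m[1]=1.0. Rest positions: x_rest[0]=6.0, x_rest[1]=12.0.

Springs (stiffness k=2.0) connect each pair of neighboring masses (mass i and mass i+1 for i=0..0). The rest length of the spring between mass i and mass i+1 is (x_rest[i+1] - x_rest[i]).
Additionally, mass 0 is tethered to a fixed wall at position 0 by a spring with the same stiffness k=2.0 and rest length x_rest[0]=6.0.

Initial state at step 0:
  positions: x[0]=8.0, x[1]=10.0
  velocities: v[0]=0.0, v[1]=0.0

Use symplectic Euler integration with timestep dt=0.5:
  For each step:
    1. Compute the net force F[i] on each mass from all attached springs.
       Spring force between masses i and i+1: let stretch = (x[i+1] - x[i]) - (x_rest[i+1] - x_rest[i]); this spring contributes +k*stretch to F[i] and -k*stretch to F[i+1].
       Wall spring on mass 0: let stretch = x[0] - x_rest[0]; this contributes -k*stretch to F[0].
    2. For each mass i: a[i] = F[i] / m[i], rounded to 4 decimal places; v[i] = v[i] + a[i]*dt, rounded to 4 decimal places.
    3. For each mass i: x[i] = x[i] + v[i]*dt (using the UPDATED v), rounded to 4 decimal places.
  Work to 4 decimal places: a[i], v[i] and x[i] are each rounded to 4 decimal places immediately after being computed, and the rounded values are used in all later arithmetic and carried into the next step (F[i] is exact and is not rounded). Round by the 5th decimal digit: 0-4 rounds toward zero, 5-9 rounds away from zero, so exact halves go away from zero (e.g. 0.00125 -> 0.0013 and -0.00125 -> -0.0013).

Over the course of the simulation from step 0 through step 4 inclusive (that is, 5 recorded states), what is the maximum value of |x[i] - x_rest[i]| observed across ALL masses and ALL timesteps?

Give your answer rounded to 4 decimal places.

Step 0: x=[8.0000 10.0000] v=[0.0000 0.0000]
Step 1: x=[5.0000 12.0000] v=[-6.0000 4.0000]
Step 2: x=[3.0000 13.5000] v=[-4.0000 3.0000]
Step 3: x=[4.7500 12.7500] v=[3.5000 -1.5000]
Step 4: x=[8.1250 11.0000] v=[6.7500 -3.5000]
Max displacement = 3.0000

Answer: 3.0000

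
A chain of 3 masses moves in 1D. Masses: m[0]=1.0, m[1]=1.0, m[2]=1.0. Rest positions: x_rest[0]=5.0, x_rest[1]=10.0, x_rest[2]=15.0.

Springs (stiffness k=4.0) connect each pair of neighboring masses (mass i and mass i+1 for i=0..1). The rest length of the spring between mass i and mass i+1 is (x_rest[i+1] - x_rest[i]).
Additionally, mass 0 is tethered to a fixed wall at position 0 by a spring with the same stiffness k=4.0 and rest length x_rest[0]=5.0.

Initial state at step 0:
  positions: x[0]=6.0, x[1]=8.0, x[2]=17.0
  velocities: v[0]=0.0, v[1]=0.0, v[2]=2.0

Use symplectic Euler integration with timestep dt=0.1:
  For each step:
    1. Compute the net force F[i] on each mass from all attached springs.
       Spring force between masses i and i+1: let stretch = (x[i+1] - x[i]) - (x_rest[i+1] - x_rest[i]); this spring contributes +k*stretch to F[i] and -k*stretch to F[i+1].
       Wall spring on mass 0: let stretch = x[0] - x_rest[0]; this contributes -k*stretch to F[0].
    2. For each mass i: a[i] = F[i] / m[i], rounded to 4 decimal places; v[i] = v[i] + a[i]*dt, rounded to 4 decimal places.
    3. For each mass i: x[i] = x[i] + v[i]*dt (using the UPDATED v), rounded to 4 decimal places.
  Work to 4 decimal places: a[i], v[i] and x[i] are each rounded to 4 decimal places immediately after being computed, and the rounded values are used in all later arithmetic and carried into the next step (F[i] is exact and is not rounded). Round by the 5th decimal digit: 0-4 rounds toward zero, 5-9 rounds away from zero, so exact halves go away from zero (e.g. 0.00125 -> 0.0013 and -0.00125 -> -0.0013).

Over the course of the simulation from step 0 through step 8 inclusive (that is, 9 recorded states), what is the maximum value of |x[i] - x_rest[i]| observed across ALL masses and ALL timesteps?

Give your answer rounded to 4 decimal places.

Answer: 2.9581

Derivation:
Step 0: x=[6.0000 8.0000 17.0000] v=[0.0000 0.0000 2.0000]
Step 1: x=[5.8400 8.2800 17.0400] v=[-1.6000 2.8000 0.4000]
Step 2: x=[5.5440 8.8128 16.9296] v=[-2.9600 5.3280 -1.1040]
Step 3: x=[5.1570 9.5395 16.6945] v=[-3.8701 7.2672 -2.3507]
Step 4: x=[4.7390 10.3771 16.3732] v=[-4.1799 8.3762 -3.2127]
Step 5: x=[4.3570 11.2290 16.0121] v=[-3.8203 8.5194 -3.6111]
Step 6: x=[4.0756 11.9974 15.6597] v=[-2.8143 7.6838 -3.5243]
Step 7: x=[3.9480 12.5954 15.3608] v=[-1.2758 5.9800 -2.9892]
Step 8: x=[4.0084 12.9581 15.1513] v=[0.6040 3.6272 -2.0954]
Max displacement = 2.9581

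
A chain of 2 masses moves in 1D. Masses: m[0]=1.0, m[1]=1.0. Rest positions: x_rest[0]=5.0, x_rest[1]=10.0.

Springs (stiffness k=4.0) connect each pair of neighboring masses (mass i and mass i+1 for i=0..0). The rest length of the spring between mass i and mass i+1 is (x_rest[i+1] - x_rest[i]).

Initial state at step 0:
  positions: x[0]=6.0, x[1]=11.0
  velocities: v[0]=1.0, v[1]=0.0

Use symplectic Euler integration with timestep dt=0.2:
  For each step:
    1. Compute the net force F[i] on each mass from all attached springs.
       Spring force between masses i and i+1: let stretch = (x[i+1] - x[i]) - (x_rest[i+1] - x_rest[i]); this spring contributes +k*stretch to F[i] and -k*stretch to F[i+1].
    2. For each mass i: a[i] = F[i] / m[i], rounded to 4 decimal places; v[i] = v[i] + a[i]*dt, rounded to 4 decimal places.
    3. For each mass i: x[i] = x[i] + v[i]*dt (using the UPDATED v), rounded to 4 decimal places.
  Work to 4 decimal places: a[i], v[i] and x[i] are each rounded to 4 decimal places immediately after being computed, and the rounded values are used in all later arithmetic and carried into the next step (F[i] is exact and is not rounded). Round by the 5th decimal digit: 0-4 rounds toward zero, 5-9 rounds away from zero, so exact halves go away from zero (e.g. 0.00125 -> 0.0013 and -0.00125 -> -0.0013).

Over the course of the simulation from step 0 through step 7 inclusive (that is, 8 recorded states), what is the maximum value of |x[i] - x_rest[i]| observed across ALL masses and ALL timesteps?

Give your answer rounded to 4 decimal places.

Answer: 1.8412

Derivation:
Step 0: x=[6.0000 11.0000] v=[1.0000 0.0000]
Step 1: x=[6.2000 11.0000] v=[1.0000 0.0000]
Step 2: x=[6.3680 11.0320] v=[0.8400 0.1600]
Step 3: x=[6.4822 11.1178] v=[0.5712 0.4288]
Step 4: x=[6.5381 11.2619] v=[0.2797 0.7203]
Step 5: x=[6.5498 11.4502] v=[0.0587 0.9413]
Step 6: x=[6.5456 11.6544] v=[-0.0210 1.0210]
Step 7: x=[6.5588 11.8412] v=[0.0660 0.9340]
Max displacement = 1.8412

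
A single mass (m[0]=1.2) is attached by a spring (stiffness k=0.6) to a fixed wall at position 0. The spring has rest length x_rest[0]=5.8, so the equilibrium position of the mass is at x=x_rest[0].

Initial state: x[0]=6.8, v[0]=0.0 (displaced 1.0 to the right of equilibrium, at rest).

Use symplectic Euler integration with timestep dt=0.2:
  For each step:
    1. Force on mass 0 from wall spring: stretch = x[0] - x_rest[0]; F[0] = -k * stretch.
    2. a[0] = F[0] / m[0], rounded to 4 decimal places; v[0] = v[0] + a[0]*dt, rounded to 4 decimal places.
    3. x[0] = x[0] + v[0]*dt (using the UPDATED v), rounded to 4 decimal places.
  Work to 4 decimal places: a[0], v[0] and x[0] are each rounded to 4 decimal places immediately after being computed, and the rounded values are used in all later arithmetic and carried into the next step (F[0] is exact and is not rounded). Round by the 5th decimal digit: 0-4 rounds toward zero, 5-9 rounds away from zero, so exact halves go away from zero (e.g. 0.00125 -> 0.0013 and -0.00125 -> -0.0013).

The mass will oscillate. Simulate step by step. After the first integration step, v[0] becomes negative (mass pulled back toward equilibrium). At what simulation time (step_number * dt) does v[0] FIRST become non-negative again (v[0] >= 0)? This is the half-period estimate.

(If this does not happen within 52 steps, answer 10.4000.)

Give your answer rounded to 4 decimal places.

Step 0: x=[6.8000] v=[0.0000]
Step 1: x=[6.7800] v=[-0.1000]
Step 2: x=[6.7404] v=[-0.1980]
Step 3: x=[6.6820] v=[-0.2920]
Step 4: x=[6.6060] v=[-0.3802]
Step 5: x=[6.5138] v=[-0.4608]
Step 6: x=[6.4074] v=[-0.5322]
Step 7: x=[6.2888] v=[-0.5929]
Step 8: x=[6.1604] v=[-0.6418]
Step 9: x=[6.0248] v=[-0.6778]
Step 10: x=[5.8847] v=[-0.7003]
Step 11: x=[5.7429] v=[-0.7088]
Step 12: x=[5.6023] v=[-0.7031]
Step 13: x=[5.4656] v=[-0.6833]
Step 14: x=[5.3356] v=[-0.6499]
Step 15: x=[5.2149] v=[-0.6035]
Step 16: x=[5.1059] v=[-0.5450]
Step 17: x=[5.0108] v=[-0.4756]
Step 18: x=[4.9315] v=[-0.3967]
Step 19: x=[4.8695] v=[-0.3098]
Step 20: x=[4.8262] v=[-0.2167]
Step 21: x=[4.8023] v=[-0.1193]
Step 22: x=[4.7984] v=[-0.0195]
Step 23: x=[4.8145] v=[0.0807]
First v>=0 after going negative at step 23, time=4.6000

Answer: 4.6000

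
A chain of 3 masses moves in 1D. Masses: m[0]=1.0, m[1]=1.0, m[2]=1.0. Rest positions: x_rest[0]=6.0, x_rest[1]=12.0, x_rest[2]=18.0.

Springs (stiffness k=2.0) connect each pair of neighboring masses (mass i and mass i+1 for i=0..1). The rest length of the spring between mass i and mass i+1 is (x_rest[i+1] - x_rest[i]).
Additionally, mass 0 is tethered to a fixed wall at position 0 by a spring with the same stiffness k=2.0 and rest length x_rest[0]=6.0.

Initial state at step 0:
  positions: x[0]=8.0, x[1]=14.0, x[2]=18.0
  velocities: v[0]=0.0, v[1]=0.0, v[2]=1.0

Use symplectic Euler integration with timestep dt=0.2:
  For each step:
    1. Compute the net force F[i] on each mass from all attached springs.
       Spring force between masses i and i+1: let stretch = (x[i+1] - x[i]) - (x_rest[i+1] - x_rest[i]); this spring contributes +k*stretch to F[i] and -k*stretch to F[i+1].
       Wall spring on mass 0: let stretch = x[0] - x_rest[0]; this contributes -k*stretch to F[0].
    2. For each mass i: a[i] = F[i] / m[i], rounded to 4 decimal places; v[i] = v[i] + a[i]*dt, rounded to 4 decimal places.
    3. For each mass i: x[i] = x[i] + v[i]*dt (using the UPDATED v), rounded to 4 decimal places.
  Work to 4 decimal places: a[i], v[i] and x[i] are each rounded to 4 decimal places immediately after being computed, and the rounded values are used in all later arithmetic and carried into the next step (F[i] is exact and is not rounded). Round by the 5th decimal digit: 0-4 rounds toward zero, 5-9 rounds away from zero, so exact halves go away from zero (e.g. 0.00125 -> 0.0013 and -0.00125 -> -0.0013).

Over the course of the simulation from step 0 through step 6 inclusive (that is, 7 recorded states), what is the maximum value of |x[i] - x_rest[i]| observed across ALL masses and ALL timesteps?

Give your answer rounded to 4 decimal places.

Step 0: x=[8.0000 14.0000 18.0000] v=[0.0000 0.0000 1.0000]
Step 1: x=[7.8400 13.8400 18.3600] v=[-0.8000 -0.8000 1.8000]
Step 2: x=[7.5328 13.5616 18.8384] v=[-1.5360 -1.3920 2.3920]
Step 3: x=[7.1053 13.2230 19.3747] v=[-2.1376 -1.6928 2.6813]
Step 4: x=[6.5988 12.8872 19.8988] v=[-2.5326 -1.6792 2.6206]
Step 5: x=[6.0674 12.6092 20.3420] v=[-2.6568 -1.3899 2.2160]
Step 6: x=[5.5740 12.4265 20.6466] v=[-2.4670 -0.9135 1.5229]
Max displacement = 2.6466

Answer: 2.6466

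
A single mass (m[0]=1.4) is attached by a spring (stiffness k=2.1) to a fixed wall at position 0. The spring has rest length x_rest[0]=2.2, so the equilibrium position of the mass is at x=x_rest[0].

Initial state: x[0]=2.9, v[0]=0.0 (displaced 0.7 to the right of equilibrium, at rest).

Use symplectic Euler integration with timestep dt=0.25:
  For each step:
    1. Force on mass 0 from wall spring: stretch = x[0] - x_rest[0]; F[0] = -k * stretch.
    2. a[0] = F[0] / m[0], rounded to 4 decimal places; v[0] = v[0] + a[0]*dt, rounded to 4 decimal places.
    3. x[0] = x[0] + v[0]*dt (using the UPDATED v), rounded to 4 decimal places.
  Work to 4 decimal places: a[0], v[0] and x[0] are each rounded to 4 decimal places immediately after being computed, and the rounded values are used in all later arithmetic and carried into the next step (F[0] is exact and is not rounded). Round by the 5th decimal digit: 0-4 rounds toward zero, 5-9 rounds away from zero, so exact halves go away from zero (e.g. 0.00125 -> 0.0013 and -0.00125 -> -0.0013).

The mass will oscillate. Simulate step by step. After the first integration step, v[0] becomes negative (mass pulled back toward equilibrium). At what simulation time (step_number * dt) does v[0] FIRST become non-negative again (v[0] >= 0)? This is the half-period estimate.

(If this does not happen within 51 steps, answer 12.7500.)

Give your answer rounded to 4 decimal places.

Answer: 2.7500

Derivation:
Step 0: x=[2.9000] v=[0.0000]
Step 1: x=[2.8344] v=[-0.2625]
Step 2: x=[2.7093] v=[-0.5004]
Step 3: x=[2.5365] v=[-0.6914]
Step 4: x=[2.3321] v=[-0.8176]
Step 5: x=[2.1153] v=[-0.8672]
Step 6: x=[1.9065] v=[-0.8354]
Step 7: x=[1.7252] v=[-0.7253]
Step 8: x=[1.5884] v=[-0.5473]
Step 9: x=[1.5089] v=[-0.3180]
Step 10: x=[1.4942] v=[-0.0588]
Step 11: x=[1.5457] v=[0.2059]
First v>=0 after going negative at step 11, time=2.7500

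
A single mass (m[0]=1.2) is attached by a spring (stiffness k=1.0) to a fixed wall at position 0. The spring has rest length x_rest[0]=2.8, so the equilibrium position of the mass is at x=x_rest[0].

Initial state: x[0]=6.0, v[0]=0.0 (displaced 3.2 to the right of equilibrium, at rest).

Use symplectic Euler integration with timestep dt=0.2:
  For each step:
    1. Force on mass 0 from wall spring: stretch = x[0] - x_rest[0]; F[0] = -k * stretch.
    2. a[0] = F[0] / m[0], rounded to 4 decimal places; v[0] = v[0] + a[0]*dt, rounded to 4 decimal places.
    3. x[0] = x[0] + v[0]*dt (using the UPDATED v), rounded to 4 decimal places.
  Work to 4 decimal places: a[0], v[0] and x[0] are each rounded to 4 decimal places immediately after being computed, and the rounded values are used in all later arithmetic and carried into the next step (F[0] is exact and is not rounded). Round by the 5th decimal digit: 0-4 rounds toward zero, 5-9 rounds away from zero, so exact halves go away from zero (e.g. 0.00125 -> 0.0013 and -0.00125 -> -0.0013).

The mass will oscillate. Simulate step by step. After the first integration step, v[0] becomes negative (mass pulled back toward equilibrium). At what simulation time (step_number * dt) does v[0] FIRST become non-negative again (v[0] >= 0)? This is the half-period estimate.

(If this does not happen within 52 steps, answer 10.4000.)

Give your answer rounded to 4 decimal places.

Step 0: x=[6.0000] v=[0.0000]
Step 1: x=[5.8933] v=[-0.5333]
Step 2: x=[5.6835] v=[-1.0489]
Step 3: x=[5.3776] v=[-1.5295]
Step 4: x=[4.9858] v=[-1.9591]
Step 5: x=[4.5211] v=[-2.3234]
Step 6: x=[3.9990] v=[-2.6103]
Step 7: x=[3.4370] v=[-2.8101]
Step 8: x=[2.8537] v=[-2.9163]
Step 9: x=[2.2686] v=[-2.9253]
Step 10: x=[1.7013] v=[-2.8367]
Step 11: x=[1.1706] v=[-2.6536]
Step 12: x=[0.6942] v=[-2.3820]
Step 13: x=[0.2880] v=[-2.0310]
Step 14: x=[-0.0345] v=[-1.6123]
Step 15: x=[-0.2625] v=[-1.1399]
Step 16: x=[-0.3884] v=[-0.6295]
Step 17: x=[-0.4080] v=[-0.0981]
Step 18: x=[-0.3207] v=[0.4366]
First v>=0 after going negative at step 18, time=3.6000

Answer: 3.6000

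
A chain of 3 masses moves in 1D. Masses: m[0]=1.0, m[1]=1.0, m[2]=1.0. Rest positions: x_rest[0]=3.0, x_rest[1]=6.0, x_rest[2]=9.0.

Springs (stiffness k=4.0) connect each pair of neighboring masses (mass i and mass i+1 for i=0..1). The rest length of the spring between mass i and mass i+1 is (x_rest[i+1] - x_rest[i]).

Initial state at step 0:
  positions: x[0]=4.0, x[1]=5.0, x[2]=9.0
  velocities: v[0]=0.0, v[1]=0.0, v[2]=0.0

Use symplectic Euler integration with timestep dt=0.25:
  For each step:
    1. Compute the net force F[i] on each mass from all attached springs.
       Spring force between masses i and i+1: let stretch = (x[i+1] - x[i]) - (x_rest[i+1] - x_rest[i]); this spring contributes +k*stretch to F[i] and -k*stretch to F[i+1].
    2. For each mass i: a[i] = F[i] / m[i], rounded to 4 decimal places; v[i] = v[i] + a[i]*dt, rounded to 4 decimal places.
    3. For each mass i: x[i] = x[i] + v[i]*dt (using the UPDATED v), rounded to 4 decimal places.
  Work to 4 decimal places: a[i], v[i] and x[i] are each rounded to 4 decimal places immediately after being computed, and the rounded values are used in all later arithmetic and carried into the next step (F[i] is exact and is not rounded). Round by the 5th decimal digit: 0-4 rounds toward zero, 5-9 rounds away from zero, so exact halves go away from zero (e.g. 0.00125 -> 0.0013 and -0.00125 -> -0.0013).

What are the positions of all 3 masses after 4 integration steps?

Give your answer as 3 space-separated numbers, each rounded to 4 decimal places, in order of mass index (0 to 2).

Step 0: x=[4.0000 5.0000 9.0000] v=[0.0000 0.0000 0.0000]
Step 1: x=[3.5000 5.7500 8.7500] v=[-2.0000 3.0000 -1.0000]
Step 2: x=[2.8125 6.6875 8.5000] v=[-2.7500 3.7500 -1.0000]
Step 3: x=[2.3438 7.1094 8.5469] v=[-1.8750 1.6875 0.1875]
Step 4: x=[2.3165 6.6993 8.9844] v=[-0.1094 -1.6406 1.7500]

Answer: 2.3165 6.6993 8.9844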